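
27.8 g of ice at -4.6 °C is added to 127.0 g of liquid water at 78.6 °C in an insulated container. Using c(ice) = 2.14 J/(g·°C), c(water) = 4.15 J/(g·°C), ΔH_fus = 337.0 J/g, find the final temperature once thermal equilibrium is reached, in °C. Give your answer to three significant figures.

Heat to bring ice to 0 °C and melt it: q₁ = 27.8×2.14×4.6 + 27.8×337.0 = 9642.3 J
Heat the water can supply cooling to 0 °C: 127.0×4.15×78.6 = 41426.1 J > q₁, so all ice melts.
Energy balance: 127.0×4.15×(78.6 − T) = 9642.3 + 27.8×4.15×(T − 0)
527.05(78.6 − T) = 9642.3 + 115.37 T
41426.1 − 9642.3 = 642.42 T
T = 31783.8 / 642.42 = 49.48 °C

T_f = 49.5 °C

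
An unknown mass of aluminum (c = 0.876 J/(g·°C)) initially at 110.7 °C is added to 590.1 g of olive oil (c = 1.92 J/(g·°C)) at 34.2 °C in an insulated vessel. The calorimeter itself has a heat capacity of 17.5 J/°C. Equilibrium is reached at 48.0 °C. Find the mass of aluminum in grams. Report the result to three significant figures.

m = 289 g

q_gained = (590.1 × 1.92 + 17.5) × (48.0 − 34.2) = 15880 J
q_lost = m × 0.876 × (110.7 − 48.0) = 54.9252 m
m = 15880 / 54.9252 = 289 g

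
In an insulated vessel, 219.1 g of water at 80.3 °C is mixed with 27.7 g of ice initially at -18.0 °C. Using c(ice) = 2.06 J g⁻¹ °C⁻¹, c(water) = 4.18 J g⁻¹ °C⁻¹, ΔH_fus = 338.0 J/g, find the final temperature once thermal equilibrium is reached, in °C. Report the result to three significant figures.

Heat to bring ice to 0 °C and melt it: q₁ = 27.7×2.06×18.0 + 27.7×338.0 = 10390 J
Heat the water can supply cooling to 0 °C: 219.1×4.18×80.3 = 73541.8 J > q₁, so all ice melts.
Energy balance: 219.1×4.18×(80.3 − T) = 10390 + 27.7×4.18×(T − 0)
915.838(80.3 − T) = 10390 + 115.786 T
73541.8 − 10390 = 1031.624 T
T = 63151.8 / 1031.624 = 61.22 °C

T_f = 61.2 °C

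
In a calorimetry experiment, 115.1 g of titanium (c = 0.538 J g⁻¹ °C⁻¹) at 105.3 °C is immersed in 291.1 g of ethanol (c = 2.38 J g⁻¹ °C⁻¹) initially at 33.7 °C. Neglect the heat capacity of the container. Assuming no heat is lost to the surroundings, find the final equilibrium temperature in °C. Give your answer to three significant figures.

Heat lost by titanium = heat gained by ethanol.
(115.1)(0.538)(105.3 − T) = (291.1)(2.38)(T − 33.7)
61.9238 (105.3 − T) = 692.818 (T − 33.7)
6520.6 − 61.9238 T = 692.818 T − 23348
29868.6 = 754.7418 T
T = 39.57 °C

T_f = 39.6 °C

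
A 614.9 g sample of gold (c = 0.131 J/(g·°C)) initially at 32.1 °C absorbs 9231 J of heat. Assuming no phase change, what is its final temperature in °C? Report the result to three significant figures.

T_f = 147 °C

ΔT = q / (m c) = 9231 / (614.9 × 0.131) = 114.6 °C
T_f = 32.1 + 114.6 = 146.7 °C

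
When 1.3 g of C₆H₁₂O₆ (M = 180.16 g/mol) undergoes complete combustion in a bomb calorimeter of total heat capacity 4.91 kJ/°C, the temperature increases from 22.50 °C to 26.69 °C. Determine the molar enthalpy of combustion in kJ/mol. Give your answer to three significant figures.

ΔH = -2850 kJ/mol

ΔT = 26.69 − 22.50 = 4.19 °C
q_cal = C_cal × ΔT = 4.91 × 4.19 = 20.5729 kJ
n = 1.3 / 180.16 = 0.007216 mol
q_rxn = −q_cal = -20.5729 kJ
ΔH = -20.5729 / 0.007216 = -2851 kJ/mol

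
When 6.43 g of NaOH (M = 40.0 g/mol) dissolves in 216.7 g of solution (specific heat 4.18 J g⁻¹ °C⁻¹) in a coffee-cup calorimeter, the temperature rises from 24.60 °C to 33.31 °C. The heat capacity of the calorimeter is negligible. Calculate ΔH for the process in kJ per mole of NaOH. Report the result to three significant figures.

|ΔT| = |33.31 − 24.60| = 8.71 °C
|q_surr| = (216.7 × 4.18) × 8.71 = 905.806 × 8.71 = 7890 J
n(NaOH) = 6.43 / 40.0 = 0.1608 mol
Temperature rose, so q_rxn = −|q_surr| = -7.890 kJ
ΔH = q_rxn / n = -49.07 kJ/mol

ΔH = -49.1 kJ/mol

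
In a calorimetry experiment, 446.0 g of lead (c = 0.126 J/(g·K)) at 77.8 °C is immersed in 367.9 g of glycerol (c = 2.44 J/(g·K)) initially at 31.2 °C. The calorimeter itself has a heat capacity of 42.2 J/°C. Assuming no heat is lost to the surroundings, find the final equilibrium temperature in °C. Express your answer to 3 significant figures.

T_f = 33.8 °C

Heat lost by lead = heat gained by glycerol + calorimeter.
(446.0)(0.126)(77.8 − T) = [(367.9)(2.44) + 42.2](T − 31.2)
56.196 (77.8 − T) = 939.876 (T − 31.2)
4372.0 − 56.196 T = 939.876 T − 29324
33696.0 = 996.072 T
T = 33.83 °C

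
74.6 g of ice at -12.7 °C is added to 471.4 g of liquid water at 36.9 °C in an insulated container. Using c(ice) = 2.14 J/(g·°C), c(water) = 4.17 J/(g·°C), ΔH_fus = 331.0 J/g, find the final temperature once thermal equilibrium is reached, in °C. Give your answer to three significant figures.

Heat to bring ice to 0 °C and melt it: q₁ = 74.6×2.14×12.7 + 74.6×331.0 = 26720 J
Heat the water can supply cooling to 0 °C: 471.4×4.17×36.9 = 72535.7 J > q₁, so all ice melts.
Energy balance: 471.4×4.17×(36.9 − T) = 26720 + 74.6×4.17×(T − 0)
1965.738(36.9 − T) = 26720 + 311.082 T
72535.7 − 26720 = 2276.820 T
T = 45815.7 / 2276.820 = 20.12 °C

T_f = 20.1 °C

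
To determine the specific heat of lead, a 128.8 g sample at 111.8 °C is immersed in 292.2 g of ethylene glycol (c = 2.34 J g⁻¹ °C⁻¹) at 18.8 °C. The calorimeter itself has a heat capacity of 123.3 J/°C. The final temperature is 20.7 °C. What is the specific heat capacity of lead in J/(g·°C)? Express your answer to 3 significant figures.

c = 0.131 J/(g·°C)

q_gained = (292.2 × 2.34 + 123.3) × (20.7 − 18.8) = 1533 J
q_lost = 128.8 × c × (111.8 − 20.7) = 11733.68 c
Set equal: c = 1533 / 11733.68 = 0.131 J/(g·°C)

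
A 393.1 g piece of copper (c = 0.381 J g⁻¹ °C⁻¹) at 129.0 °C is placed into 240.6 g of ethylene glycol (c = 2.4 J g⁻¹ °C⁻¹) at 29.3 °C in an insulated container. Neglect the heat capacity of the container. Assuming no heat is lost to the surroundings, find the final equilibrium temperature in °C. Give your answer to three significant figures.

T_f = 49.8 °C

Heat lost by copper = heat gained by ethylene glycol.
(393.1)(0.381)(129.0 − T) = (240.6)(2.4)(T − 29.3)
149.7711 (129.0 − T) = 577.44 (T − 29.3)
19320 − 149.7711 T = 577.44 T − 16919
36239 = 727.2111 T
T = 49.83 °C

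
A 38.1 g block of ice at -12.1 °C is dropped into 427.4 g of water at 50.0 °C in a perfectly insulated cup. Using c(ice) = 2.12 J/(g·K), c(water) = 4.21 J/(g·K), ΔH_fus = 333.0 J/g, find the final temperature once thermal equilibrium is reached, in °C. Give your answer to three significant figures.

T_f = 38.9 °C

Heat to bring ice to 0 °C and melt it: q₁ = 38.1×2.12×12.1 + 38.1×333.0 = 13665 J
Heat the water can supply cooling to 0 °C: 427.4×4.21×50.0 = 89967.7 J > q₁, so all ice melts.
Energy balance: 427.4×4.21×(50.0 − T) = 13665 + 38.1×4.21×(T − 0)
1799.354(50.0 − T) = 13665 + 160.401 T
89967.7 − 13665 = 1959.755 T
T = 76302.7 / 1959.755 = 38.93 °C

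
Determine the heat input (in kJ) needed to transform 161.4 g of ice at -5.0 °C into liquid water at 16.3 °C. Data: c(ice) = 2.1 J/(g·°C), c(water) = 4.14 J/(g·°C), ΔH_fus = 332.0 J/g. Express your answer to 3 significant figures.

q = 66.2 kJ

q1 (heat ice -5.0→0.0 °C): 161.4 × 2.1 × 5.0 = 1695 J
q2 (melt at 0 °C): 161.4 × 332.0 = 53585 J
q3 (heat water 0.0→16.3 °C): 161.4 × 4.14 × 16.3 = 10892 J
Total: 1695 + 53585 + 10892 = 66172 J = 66.2 kJ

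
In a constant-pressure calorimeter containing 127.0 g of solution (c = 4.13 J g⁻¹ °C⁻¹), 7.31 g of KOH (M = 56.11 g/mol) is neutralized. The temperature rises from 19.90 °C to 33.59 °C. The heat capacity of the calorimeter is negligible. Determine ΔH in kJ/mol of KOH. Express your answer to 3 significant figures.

ΔH = -55.1 kJ/mol

|ΔT| = |33.59 − 19.90| = 13.69 °C
|q_surr| = (127.0 × 4.13) × 13.69 = 524.51 × 13.69 = 7181 J
n(KOH) = 7.31 / 56.11 = 0.1303 mol
Temperature rose, so q_rxn = −|q_surr| = -7.181 kJ
ΔH = q_rxn / n = -55.11 kJ/mol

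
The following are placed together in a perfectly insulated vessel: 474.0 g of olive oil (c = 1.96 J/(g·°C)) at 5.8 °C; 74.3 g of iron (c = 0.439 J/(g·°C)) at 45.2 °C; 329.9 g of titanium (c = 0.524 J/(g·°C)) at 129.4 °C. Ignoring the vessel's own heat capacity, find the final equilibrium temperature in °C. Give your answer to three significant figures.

Σ mᵢcᵢ(T − Tᵢ) = 0  ⇒  T = Σ mᵢcᵢTᵢ / Σ mᵢcᵢ
Σ mᵢcᵢ = 474.0×1.96 + 74.3×0.439 + 329.9×0.524 = 1134.5253
Σ mᵢcᵢTᵢ = 929.04×5.8 + 32.6177×45.2 + 172.8676×129.4 = 29232
T = 29232 / 1134.5253 = 25.77 °C

T_f = 25.8 °C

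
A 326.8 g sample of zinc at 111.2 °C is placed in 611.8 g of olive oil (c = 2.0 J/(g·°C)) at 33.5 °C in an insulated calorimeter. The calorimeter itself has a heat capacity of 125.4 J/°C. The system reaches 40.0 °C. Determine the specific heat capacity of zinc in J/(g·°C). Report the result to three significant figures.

c = 0.377 J/(g·°C)

q_gained = (611.8 × 2.0 + 125.4) × (40.0 − 33.5) = 8769 J
q_lost = 326.8 × c × (111.2 − 40.0) = 23268.16 c
Set equal: c = 8769 / 23268.16 = 0.377 J/(g·°C)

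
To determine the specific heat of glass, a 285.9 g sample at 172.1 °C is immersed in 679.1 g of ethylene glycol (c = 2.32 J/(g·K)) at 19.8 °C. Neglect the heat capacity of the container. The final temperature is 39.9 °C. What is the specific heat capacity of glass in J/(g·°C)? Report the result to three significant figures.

c = 0.838 J/(g·°C)

q_gained = (679.1 × 2.32) × (39.9 − 19.8) = 31670 J
q_lost = 285.9 × c × (172.1 − 39.9) = 37795.98 c
Set equal: c = 31670 / 37795.98 = 0.838 J/(g·°C)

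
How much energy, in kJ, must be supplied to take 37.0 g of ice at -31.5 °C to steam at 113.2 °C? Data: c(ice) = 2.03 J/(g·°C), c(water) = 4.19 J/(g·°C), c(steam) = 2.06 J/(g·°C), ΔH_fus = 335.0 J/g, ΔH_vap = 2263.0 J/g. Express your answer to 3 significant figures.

q = 115 kJ

q1 (heat ice -31.5→0.0 °C): 37.0 × 2.03 × 31.5 = 2366 J
q2 (melt at 0 °C): 37.0 × 335.0 = 12395 J
q3 (heat water 0.0→100.0 °C): 37.0 × 4.19 × 100.0 = 15503 J
q4 (vaporize at 100 °C): 37.0 × 2263.0 = 83731 J
q5 (heat steam 100.0→113.2 °C): 37.0 × 2.06 × 13.2 = 1006 J
Total: 2366 + 12395 + 15503 + 83731 + 1006 = 115001 J = 115 kJ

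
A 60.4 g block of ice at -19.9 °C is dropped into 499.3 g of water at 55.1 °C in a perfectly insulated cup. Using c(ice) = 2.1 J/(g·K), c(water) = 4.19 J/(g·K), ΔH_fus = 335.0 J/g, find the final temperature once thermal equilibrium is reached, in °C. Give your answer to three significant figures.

T_f = 39.4 °C

Heat to bring ice to 0 °C and melt it: q₁ = 60.4×2.1×19.9 + 60.4×335.0 = 22758 J
Heat the water can supply cooling to 0 °C: 499.3×4.19×55.1 = 115273 J > q₁, so all ice melts.
Energy balance: 499.3×4.19×(55.1 − T) = 22758 + 60.4×4.19×(T − 0)
2092.067(55.1 − T) = 22758 + 253.076 T
115273 − 22758 = 2345.143 T
T = 92515 / 2345.143 = 39.4496 °C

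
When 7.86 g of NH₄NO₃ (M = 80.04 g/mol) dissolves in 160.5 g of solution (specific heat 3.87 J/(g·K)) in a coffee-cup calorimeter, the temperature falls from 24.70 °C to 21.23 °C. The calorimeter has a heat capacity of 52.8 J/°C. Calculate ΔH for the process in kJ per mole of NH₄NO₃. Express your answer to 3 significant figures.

ΔH = 23.8 kJ/mol

|ΔT| = |21.23 − 24.70| = 3.47 °C
|q_surr| = (160.5 × 3.87 + 52.8) × 3.47 = 673.935 × 3.47 = 2339 J
n(NH₄NO₃) = 7.86 / 80.04 = 0.09820 mol
Temperature fell, so q_rxn = +|q_surr| = 2.339 kJ
ΔH = q_rxn / n = 23.82 kJ/mol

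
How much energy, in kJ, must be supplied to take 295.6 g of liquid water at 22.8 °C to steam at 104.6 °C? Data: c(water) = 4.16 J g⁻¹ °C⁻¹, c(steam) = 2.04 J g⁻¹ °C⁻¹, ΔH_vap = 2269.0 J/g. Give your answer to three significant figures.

q1 (heat water 22.8→100.0 °C): 295.6 × 4.16 × 77.2 = 94933 J
q2 (vaporize at 100 °C): 295.6 × 2269.0 = 670716 J
q3 (heat steam 100.0→104.6 °C): 295.6 × 2.04 × 4.6 = 2774 J
Total: 94933 + 670716 + 2774 = 768423 J = 768 kJ

q = 768 kJ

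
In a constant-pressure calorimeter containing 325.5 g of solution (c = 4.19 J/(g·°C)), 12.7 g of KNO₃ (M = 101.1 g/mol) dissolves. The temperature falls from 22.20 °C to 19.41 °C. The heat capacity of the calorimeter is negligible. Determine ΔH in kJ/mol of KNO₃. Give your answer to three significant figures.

ΔH = 30.3 kJ/mol

|ΔT| = |19.41 − 22.20| = 2.79 °C
|q_surr| = (325.5 × 4.19) × 2.79 = 1363.845 × 2.79 = 3805 J
n(KNO₃) = 12.7 / 101.1 = 0.1256 mol
Temperature fell, so q_rxn = +|q_surr| = 3.805 kJ
ΔH = q_rxn / n = 30.29 kJ/mol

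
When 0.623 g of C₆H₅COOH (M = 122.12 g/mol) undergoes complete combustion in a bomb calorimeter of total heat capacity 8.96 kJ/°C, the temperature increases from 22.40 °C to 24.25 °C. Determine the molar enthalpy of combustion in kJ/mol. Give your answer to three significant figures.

ΔT = 24.25 − 22.40 = 1.85 °C
q_cal = C_cal × ΔT = 8.96 × 1.85 = 16.576 kJ
n = 0.623 / 122.12 = 0.005102 mol
q_rxn = −q_cal = -16.576 kJ
ΔH = -16.576 / 0.005102 = -3249 kJ/mol

ΔH = -3250 kJ/mol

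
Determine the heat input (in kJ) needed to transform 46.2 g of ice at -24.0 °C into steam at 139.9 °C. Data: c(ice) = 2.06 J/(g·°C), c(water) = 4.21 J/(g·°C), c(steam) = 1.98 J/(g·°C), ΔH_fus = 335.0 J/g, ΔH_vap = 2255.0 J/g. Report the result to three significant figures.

q1 (heat ice -24.0→0.0 °C): 46.2 × 2.06 × 24.0 = 2284 J
q2 (melt at 0 °C): 46.2 × 335.0 = 15477 J
q3 (heat water 0.0→100.0 °C): 46.2 × 4.21 × 100.0 = 19450 J
q4 (vaporize at 100 °C): 46.2 × 2255.0 = 104181 J
q5 (heat steam 100.0→139.9 °C): 46.2 × 1.98 × 39.9 = 3650 J
Total: 2284 + 15477 + 19450 + 104181 + 3650 = 145042 J = 145 kJ

q = 145 kJ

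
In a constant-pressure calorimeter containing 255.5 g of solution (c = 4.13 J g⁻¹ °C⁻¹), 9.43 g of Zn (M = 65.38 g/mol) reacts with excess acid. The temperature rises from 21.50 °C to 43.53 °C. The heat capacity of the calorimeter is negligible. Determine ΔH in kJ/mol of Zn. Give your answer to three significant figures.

|ΔT| = |43.53 − 21.50| = 22.03 °C
|q_surr| = (255.5 × 4.13) × 22.03 = 1055.215 × 22.03 = 23250 J
n(Zn) = 9.43 / 65.38 = 0.1442 mol
Temperature rose, so q_rxn = −|q_surr| = -23.25 kJ
ΔH = q_rxn / n = -161.2 kJ/mol

ΔH = -161 kJ/mol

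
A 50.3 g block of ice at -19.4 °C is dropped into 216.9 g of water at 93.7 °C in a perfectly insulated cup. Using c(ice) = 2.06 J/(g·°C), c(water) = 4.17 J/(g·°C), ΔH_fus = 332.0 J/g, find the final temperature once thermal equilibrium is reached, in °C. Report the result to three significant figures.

T_f = 59.3 °C

Heat to bring ice to 0 °C and melt it: q₁ = 50.3×2.06×19.4 + 50.3×332.0 = 18710 J
Heat the water can supply cooling to 0 °C: 216.9×4.17×93.7 = 84749.1 J > q₁, so all ice melts.
Energy balance: 216.9×4.17×(93.7 − T) = 18710 + 50.3×4.17×(T − 0)
904.473(93.7 − T) = 18710 + 209.751 T
84749.1 − 18710 = 1114.224 T
T = 66039.1 / 1114.224 = 59.27 °C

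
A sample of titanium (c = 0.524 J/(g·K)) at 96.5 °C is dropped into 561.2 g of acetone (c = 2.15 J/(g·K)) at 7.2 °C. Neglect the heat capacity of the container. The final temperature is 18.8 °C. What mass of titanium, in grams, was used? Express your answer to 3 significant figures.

q_gained = (561.2 × 2.15) × (18.8 − 7.2) = 14000 J
q_lost = m × 0.524 × (96.5 − 18.8) = 40.7148 m
m = 14000 / 40.7148 = 344 g

m = 344 g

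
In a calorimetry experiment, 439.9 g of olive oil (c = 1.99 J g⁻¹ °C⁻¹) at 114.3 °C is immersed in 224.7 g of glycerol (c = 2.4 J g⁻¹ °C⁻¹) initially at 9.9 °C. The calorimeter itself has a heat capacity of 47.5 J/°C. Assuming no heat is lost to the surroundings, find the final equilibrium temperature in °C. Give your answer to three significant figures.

Heat lost by olive oil = heat gained by glycerol + calorimeter.
(439.9)(1.99)(114.3 − T) = [(224.7)(2.4) + 47.5](T − 9.9)
875.401 (114.3 − T) = 586.78 (T − 9.9)
100060 − 875.401 T = 586.78 T − 5809.1
105869.1 = 1462.181 T
T = 72.40 °C

T_f = 72.4 °C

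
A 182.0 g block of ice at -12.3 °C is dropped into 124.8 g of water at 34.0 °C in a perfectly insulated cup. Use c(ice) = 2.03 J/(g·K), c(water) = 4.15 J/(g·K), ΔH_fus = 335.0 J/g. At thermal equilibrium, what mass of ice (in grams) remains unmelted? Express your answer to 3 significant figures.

Heat to warm all ice to 0 °C: 182.0×2.03×12.3 = 4544.4 J
Heat released by water cooling to 0 °C: 124.8×4.15×34.0 = 17609 J
17609 J < 4544.4 + 182.0×335.0 = 65514.4 J, so not all ice melts; final T = 0 °C.
Heat left for melting: 17609 − 4544.4 = 13064.6 J
Mass melted = 13064.6 / 335.0 = 39.00 g
Ice remaining = 182.0 − 39.00 = 143.00 g

m_ice remaining = 143 g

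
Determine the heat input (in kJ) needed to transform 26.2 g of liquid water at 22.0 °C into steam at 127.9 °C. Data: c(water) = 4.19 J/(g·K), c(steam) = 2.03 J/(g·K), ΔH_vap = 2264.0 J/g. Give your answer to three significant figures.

q = 69.4 kJ

q1 (heat water 22.0→100.0 °C): 26.2 × 4.19 × 78.0 = 8563 J
q2 (vaporize at 100 °C): 26.2 × 2264.0 = 59317 J
q3 (heat steam 100.0→127.9 °C): 26.2 × 2.03 × 27.9 = 1484 J
Total: 8563 + 59317 + 1484 = 69364 J = 69.4 kJ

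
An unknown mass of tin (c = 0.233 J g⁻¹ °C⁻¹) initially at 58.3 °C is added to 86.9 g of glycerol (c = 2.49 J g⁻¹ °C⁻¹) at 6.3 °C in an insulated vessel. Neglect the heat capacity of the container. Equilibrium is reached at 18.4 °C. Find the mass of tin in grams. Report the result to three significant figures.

m = 282 g

q_gained = (86.9 × 2.49) × (18.4 − 6.3) = 2618 J
q_lost = m × 0.233 × (58.3 − 18.4) = 9.2967 m
m = 2618 / 9.2967 = 282 g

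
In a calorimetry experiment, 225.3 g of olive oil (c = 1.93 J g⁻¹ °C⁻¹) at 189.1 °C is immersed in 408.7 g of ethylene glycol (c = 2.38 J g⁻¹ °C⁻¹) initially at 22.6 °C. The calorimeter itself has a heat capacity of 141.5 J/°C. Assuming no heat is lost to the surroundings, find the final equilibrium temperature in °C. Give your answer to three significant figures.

Heat lost by olive oil = heat gained by ethylene glycol + calorimeter.
(225.3)(1.93)(189.1 − T) = [(408.7)(2.38) + 141.5](T − 22.6)
434.829 (189.1 − T) = 1114.206 (T − 22.6)
82226 − 434.829 T = 1114.206 T − 25181
107407 = 1549.035 T
T = 69.34 °C

T_f = 69.3 °C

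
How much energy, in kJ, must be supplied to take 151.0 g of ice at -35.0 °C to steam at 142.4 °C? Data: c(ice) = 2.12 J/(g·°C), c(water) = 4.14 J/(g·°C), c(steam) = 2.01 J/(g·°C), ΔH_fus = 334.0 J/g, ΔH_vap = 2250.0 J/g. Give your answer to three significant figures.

q = 477 kJ

q1 (heat ice -35.0→0.0 °C): 151.0 × 2.12 × 35.0 = 11204 J
q2 (melt at 0 °C): 151.0 × 334.0 = 50434 J
q3 (heat water 0.0→100.0 °C): 151.0 × 4.14 × 100.0 = 62514 J
q4 (vaporize at 100 °C): 151.0 × 2250.0 = 339750 J
q5 (heat steam 100.0→142.4 °C): 151.0 × 2.01 × 42.4 = 12869 J
Total: 11204 + 50434 + 62514 + 339750 + 12869 = 476771 J = 477 kJ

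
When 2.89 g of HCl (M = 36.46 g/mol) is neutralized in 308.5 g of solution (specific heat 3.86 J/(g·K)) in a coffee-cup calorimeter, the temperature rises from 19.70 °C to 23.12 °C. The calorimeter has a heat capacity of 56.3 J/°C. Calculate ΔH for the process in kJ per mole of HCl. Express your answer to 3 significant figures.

|ΔT| = |23.12 − 19.70| = 3.42 °C
|q_surr| = (308.5 × 3.86 + 56.3) × 3.42 = 1247.11 × 3.42 = 4265 J
n(HCl) = 2.89 / 36.46 = 0.07926 mol
Temperature rose, so q_rxn = −|q_surr| = -4.265 kJ
ΔH = q_rxn / n = -53.81 kJ/mol

ΔH = -53.8 kJ/mol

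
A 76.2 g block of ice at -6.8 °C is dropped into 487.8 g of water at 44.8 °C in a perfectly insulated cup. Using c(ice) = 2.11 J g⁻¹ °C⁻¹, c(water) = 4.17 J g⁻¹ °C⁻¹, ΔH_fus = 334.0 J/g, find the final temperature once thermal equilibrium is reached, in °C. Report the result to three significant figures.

Heat to bring ice to 0 °C and melt it: q₁ = 76.2×2.11×6.8 + 76.2×334.0 = 26544 J
Heat the water can supply cooling to 0 °C: 487.8×4.17×44.8 = 91128.8 J > q₁, so all ice melts.
Energy balance: 487.8×4.17×(44.8 − T) = 26544 + 76.2×4.17×(T − 0)
2034.126(44.8 − T) = 26544 + 317.754 T
91128.8 − 26544 = 2351.880 T
T = 64584.8 / 2351.880 = 27.46 °C

T_f = 27.5 °C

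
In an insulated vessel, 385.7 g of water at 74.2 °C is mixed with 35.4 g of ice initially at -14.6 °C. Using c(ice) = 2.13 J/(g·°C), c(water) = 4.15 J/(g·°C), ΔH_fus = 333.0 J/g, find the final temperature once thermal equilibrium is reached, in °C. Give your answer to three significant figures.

Heat to bring ice to 0 °C and melt it: q₁ = 35.4×2.13×14.6 + 35.4×333.0 = 12889 J
Heat the water can supply cooling to 0 °C: 385.7×4.15×74.2 = 118769 J > q₁, so all ice melts.
Energy balance: 385.7×4.15×(74.2 − T) = 12889 + 35.4×4.15×(T − 0)
1600.655(74.2 − T) = 12889 + 146.91 T
118769 − 12889 = 1747.565 T
T = 105880 / 1747.565 = 60.59 °C

T_f = 60.6 °C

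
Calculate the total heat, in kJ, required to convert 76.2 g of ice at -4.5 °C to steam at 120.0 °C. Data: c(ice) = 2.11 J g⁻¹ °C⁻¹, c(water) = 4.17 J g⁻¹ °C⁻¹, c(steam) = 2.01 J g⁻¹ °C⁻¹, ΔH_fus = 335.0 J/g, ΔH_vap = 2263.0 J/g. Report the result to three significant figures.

q1 (heat ice -4.5→0.0 °C): 76.2 × 2.11 × 4.5 = 724 J
q2 (melt at 0 °C): 76.2 × 335.0 = 25527 J
q3 (heat water 0.0→100.0 °C): 76.2 × 4.17 × 100.0 = 31775 J
q4 (vaporize at 100 °C): 76.2 × 2263.0 = 172441 J
q5 (heat steam 100.0→120.0 °C): 76.2 × 2.01 × 20.0 = 3063 J
Total: 724 + 25527 + 31775 + 172441 + 3063 = 233530 J = 234 kJ

q = 234 kJ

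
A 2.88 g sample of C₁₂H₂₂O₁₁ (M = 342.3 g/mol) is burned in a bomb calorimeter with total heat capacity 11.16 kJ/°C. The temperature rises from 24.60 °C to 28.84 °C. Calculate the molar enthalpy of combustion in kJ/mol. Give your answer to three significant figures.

ΔH = -5620 kJ/mol

ΔT = 28.84 − 24.60 = 4.24 °C
q_cal = C_cal × ΔT = 11.16 × 4.24 = 47.3184 kJ
n = 2.88 / 342.3 = 0.008414 mol
q_rxn = −q_cal = -47.3184 kJ
ΔH = -47.3184 / 0.008414 = -5624 kJ/mol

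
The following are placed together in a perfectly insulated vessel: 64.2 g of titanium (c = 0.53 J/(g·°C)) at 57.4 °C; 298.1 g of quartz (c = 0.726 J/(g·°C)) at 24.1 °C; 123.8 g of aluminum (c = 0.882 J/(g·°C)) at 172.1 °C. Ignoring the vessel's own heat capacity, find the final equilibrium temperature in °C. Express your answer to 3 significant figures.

Σ mᵢcᵢ(T − Tᵢ) = 0  ⇒  T = Σ mᵢcᵢTᵢ / Σ mᵢcᵢ
Σ mᵢcᵢ = 64.2×0.53 + 298.1×0.726 + 123.8×0.882 = 359.6382
Σ mᵢcᵢTᵢ = 34.026×57.4 + 216.4206×24.1 + 109.1916×172.1 = 25961
T = 25961 / 359.6382 = 72.19 °C

T_f = 72.2 °C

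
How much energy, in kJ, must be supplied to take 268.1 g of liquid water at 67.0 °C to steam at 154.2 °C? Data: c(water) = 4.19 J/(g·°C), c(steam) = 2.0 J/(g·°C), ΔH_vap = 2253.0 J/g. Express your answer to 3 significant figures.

q1 (heat water 67.0→100.0 °C): 268.1 × 4.19 × 33.0 = 37070 J
q2 (vaporize at 100 °C): 268.1 × 2253.0 = 604029 J
q3 (heat steam 100.0→154.2 °C): 268.1 × 2.0 × 54.2 = 29062 J
Total: 37070 + 604029 + 29062 = 670161 J = 670 kJ

q = 670 kJ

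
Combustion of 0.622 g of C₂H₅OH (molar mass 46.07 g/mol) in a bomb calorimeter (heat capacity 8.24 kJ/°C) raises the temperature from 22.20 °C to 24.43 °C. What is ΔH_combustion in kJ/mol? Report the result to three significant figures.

ΔH = -1360 kJ/mol

ΔT = 24.43 − 22.20 = 2.23 °C
q_cal = C_cal × ΔT = 8.24 × 2.23 = 18.3752 kJ
n = 0.622 / 46.07 = 0.01350 mol
q_rxn = −q_cal = -18.3752 kJ
ΔH = -18.3752 / 0.01350 = -1361 kJ/mol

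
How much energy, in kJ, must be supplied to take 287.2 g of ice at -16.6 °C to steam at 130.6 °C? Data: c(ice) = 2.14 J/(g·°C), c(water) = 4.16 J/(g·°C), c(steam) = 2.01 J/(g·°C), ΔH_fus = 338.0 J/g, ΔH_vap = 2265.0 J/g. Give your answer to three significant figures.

q = 895 kJ

q1 (heat ice -16.6→0.0 °C): 287.2 × 2.14 × 16.6 = 10202 J
q2 (melt at 0 °C): 287.2 × 338.0 = 97074 J
q3 (heat water 0.0→100.0 °C): 287.2 × 4.16 × 100.0 = 119475 J
q4 (vaporize at 100 °C): 287.2 × 2265.0 = 650508 J
q5 (heat steam 100.0→130.6 °C): 287.2 × 2.01 × 30.6 = 17665 J
Total: 10202 + 97074 + 119475 + 650508 + 17665 = 894924 J = 895 kJ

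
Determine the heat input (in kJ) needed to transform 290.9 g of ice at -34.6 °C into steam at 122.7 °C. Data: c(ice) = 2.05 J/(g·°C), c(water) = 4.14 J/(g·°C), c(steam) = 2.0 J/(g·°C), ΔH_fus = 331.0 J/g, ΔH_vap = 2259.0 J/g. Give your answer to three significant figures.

q = 908 kJ

q1 (heat ice -34.6→0.0 °C): 290.9 × 2.05 × 34.6 = 20634 J
q2 (melt at 0 °C): 290.9 × 331.0 = 96288 J
q3 (heat water 0.0→100.0 °C): 290.9 × 4.14 × 100.0 = 120433 J
q4 (vaporize at 100 °C): 290.9 × 2259.0 = 657143 J
q5 (heat steam 100.0→122.7 °C): 290.9 × 2.0 × 22.7 = 13207 J
Total: 20634 + 96288 + 120433 + 657143 + 13207 = 907705 J = 908 kJ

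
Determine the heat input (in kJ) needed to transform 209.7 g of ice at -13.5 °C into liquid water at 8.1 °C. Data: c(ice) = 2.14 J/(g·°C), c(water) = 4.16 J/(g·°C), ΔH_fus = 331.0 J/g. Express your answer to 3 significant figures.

q = 82.5 kJ

q1 (heat ice -13.5→0.0 °C): 209.7 × 2.14 × 13.5 = 6058 J
q2 (melt at 0 °C): 209.7 × 331.0 = 69411 J
q3 (heat water 0.0→8.1 °C): 209.7 × 4.16 × 8.1 = 7066 J
Total: 6058 + 69411 + 7066 = 82535 J = 82.5 kJ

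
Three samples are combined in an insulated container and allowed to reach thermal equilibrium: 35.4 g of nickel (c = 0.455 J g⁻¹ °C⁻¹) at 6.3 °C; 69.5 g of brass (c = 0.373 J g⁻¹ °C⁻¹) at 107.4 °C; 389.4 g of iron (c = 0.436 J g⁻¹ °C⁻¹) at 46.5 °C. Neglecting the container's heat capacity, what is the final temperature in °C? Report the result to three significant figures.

Σ mᵢcᵢ(T − Tᵢ) = 0  ⇒  T = Σ mᵢcᵢTᵢ / Σ mᵢcᵢ
Σ mᵢcᵢ = 35.4×0.455 + 69.5×0.373 + 389.4×0.436 = 211.8089
Σ mᵢcᵢTᵢ = 16.107×6.3 + 25.9235×107.4 + 169.7784×46.5 = 10780
T = 10780 / 211.8089 = 50.89 °C

T_f = 50.9 °C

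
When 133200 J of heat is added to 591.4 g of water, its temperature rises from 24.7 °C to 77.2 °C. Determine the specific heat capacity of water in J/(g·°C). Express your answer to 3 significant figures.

c = q / (m ΔT) = 133200 / (591.4 × 52.5)
c = 133200 / 31048.5 = 4.29 J/(g·°C)

c = 4.29 J/(g·°C)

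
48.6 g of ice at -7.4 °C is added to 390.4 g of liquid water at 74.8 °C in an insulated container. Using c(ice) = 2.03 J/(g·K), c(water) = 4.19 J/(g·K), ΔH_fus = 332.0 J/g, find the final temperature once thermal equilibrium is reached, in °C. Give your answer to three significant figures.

Heat to bring ice to 0 °C and melt it: q₁ = 48.6×2.03×7.4 + 48.6×332.0 = 16865 J
Heat the water can supply cooling to 0 °C: 390.4×4.19×74.8 = 122356 J > q₁, so all ice melts.
Energy balance: 390.4×4.19×(74.8 − T) = 16865 + 48.6×4.19×(T − 0)
1635.776(74.8 − T) = 16865 + 203.634 T
122356 − 16865 = 1839.410 T
T = 105491 / 1839.410 = 57.35 °C

T_f = 57.4 °C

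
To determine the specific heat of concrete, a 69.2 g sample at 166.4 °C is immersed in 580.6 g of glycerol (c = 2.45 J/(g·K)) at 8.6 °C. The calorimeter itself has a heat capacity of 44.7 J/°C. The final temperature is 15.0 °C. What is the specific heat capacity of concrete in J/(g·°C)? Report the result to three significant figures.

q_gained = (580.6 × 2.45 + 44.7) × (15.0 − 8.6) = 9390 J
q_lost = 69.2 × c × (166.4 − 15.0) = 10476.88 c
Set equal: c = 9390 / 10476.88 = 0.896 J/(g·°C)

c = 0.896 J/(g·°C)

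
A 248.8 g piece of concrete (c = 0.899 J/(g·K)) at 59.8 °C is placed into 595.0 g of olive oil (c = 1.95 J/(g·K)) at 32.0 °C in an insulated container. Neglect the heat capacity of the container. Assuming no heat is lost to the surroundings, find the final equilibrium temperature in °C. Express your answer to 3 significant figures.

T_f = 36.5 °C

Heat lost by concrete = heat gained by olive oil.
(248.8)(0.899)(59.8 − T) = (595.0)(1.95)(T − 32.0)
223.6712 (59.8 − T) = 1160.25 (T − 32.0)
13376 − 223.6712 T = 1160.25 T − 37128
50504 = 1383.9212 T
T = 36.49 °C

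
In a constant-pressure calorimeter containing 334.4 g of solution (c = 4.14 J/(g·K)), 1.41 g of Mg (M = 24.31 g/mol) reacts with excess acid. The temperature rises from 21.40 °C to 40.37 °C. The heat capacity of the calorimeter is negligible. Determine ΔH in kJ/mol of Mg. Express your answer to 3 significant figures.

ΔH = -453 kJ/mol

|ΔT| = |40.37 − 21.40| = 18.97 °C
|q_surr| = (334.4 × 4.14) × 18.97 = 1384.416 × 18.97 = 26260 J
n(Mg) = 1.41 / 24.31 = 0.05800 mol
Temperature rose, so q_rxn = −|q_surr| = -26.26 kJ
ΔH = q_rxn / n = -452.8 kJ/mol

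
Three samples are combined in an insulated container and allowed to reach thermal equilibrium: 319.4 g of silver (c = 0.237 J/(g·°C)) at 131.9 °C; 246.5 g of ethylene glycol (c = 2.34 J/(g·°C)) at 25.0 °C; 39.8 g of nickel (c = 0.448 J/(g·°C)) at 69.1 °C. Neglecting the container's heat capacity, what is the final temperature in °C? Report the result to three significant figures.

Σ mᵢcᵢ(T − Tᵢ) = 0  ⇒  T = Σ mᵢcᵢTᵢ / Σ mᵢcᵢ
Σ mᵢcᵢ = 319.4×0.237 + 246.5×2.34 + 39.8×0.448 = 670.3382
Σ mᵢcᵢTᵢ = 75.6978×131.9 + 576.81×25.0 + 17.8304×69.1 = 25637
T = 25637 / 670.3382 = 38.24 °C

T_f = 38.2 °C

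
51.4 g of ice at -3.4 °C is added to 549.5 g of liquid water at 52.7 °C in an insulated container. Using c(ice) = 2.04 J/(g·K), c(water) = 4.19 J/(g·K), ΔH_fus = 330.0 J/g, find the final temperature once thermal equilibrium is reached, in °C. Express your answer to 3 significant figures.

T_f = 41.3 °C

Heat to bring ice to 0 °C and melt it: q₁ = 51.4×2.04×3.4 + 51.4×330.0 = 17319 J
Heat the water can supply cooling to 0 °C: 549.5×4.19×52.7 = 121337 J > q₁, so all ice melts.
Energy balance: 549.5×4.19×(52.7 − T) = 17319 + 51.4×4.19×(T − 0)
2302.405(52.7 − T) = 17319 + 215.366 T
121337 − 17319 = 2517.771 T
T = 104018 / 2517.771 = 41.31 °C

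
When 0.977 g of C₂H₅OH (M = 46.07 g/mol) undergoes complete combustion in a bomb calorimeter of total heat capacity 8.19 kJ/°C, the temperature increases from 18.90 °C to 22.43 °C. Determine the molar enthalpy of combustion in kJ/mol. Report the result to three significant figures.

ΔT = 22.43 − 18.90 = 3.53 °C
q_cal = C_cal × ΔT = 8.19 × 3.53 = 28.9107 kJ
n = 0.977 / 46.07 = 0.02121 mol
q_rxn = −q_cal = -28.9107 kJ
ΔH = -28.9107 / 0.02121 = -1363 kJ/mol

ΔH = -1360 kJ/mol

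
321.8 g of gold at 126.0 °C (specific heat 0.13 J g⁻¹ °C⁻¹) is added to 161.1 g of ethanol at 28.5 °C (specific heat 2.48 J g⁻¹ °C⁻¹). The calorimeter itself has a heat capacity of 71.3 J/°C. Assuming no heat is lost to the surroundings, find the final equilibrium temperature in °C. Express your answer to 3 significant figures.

T_f = 36.5 °C

Heat lost by gold = heat gained by ethanol + calorimeter.
(321.8)(0.13)(126.0 − T) = [(161.1)(2.48) + 71.3](T − 28.5)
41.834 (126.0 − T) = 470.828 (T − 28.5)
5271.1 − 41.834 T = 470.828 T − 13419
18690.1 = 512.662 T
T = 36.46 °C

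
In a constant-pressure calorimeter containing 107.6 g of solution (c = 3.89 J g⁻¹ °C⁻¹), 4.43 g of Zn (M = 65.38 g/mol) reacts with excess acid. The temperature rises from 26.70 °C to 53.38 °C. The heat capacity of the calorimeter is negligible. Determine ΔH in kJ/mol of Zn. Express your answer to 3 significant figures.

ΔH = -165 kJ/mol

|ΔT| = |53.38 − 26.70| = 26.68 °C
|q_surr| = (107.6 × 3.89) × 26.68 = 418.564 × 26.68 = 11170 J
n(Zn) = 4.43 / 65.38 = 0.06776 mol
Temperature rose, so q_rxn = −|q_surr| = -11.17 kJ
ΔH = q_rxn / n = -164.8 kJ/mol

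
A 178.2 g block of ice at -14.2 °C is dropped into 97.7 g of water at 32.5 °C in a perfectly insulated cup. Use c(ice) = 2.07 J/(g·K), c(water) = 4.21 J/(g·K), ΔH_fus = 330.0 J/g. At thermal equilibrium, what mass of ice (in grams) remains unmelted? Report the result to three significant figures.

Heat to warm all ice to 0 °C: 178.2×2.07×14.2 = 5238.0 J
Heat released by water cooling to 0 °C: 97.7×4.21×32.5 = 13368 J
13368 J < 5238.0 + 178.2×330.0 = 64044.0 J, so not all ice melts; final T = 0 °C.
Heat left for melting: 13368 − 5238.0 = 8130.0 J
Mass melted = 8130.0 / 330.0 = 24.64 g
Ice remaining = 178.2 − 24.64 = 153.56 g

m_ice remaining = 154 g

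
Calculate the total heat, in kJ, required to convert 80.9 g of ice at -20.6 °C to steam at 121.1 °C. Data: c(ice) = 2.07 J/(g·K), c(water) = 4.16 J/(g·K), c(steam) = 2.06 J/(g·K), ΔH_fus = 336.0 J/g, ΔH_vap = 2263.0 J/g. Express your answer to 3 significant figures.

q1 (heat ice -20.6→0.0 °C): 80.9 × 2.07 × 20.6 = 3450 J
q2 (melt at 0 °C): 80.9 × 336.0 = 27182 J
q3 (heat water 0.0→100.0 °C): 80.9 × 4.16 × 100.0 = 33654 J
q4 (vaporize at 100 °C): 80.9 × 2263.0 = 183077 J
q5 (heat steam 100.0→121.1 °C): 80.9 × 2.06 × 21.1 = 3516 J
Total: 3450 + 27182 + 33654 + 183077 + 3516 = 250879 J = 251 kJ

q = 251 kJ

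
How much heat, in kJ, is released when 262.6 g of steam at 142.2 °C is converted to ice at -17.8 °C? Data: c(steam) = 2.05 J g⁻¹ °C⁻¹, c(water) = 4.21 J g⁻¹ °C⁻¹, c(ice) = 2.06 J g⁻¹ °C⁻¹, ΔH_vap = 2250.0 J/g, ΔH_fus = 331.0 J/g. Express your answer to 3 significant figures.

q1 (cool steam 142.2→100 °C): 262.6 × 2.05 × 42.2 = 22718 J
q2 (condense at 100 °C): 262.6 × 2250.0 = 590850 J
q3 (cool water 100→0 °C): 262.6 × 4.21 × 100.0 = 110555 J
q4 (freeze at 0 °C): 262.6 × 331.0 = 86921 J
q5 (cool ice 0→-17.8 °C): 262.6 × 2.06 × 17.8 = 9629 J
Total: 22718 + 590850 + 110555 + 86921 + 9629 = 820673 J = 821 kJ

q = 821 kJ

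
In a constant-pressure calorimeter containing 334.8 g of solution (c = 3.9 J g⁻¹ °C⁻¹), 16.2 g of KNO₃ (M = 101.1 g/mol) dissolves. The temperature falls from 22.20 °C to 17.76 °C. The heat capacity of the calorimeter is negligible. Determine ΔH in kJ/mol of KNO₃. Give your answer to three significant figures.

|ΔT| = |17.76 − 22.20| = 4.44 °C
|q_surr| = (334.8 × 3.9) × 4.44 = 1305.72 × 4.44 = 5797 J
n(KNO₃) = 16.2 / 101.1 = 0.1602 mol
Temperature fell, so q_rxn = +|q_surr| = 5.797 kJ
ΔH = q_rxn / n = 36.19 kJ/mol

ΔH = 36.2 kJ/mol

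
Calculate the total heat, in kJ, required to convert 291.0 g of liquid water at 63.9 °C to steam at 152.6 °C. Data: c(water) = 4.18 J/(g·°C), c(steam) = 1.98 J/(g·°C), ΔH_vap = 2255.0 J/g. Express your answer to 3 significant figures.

q1 (heat water 63.9→100.0 °C): 291.0 × 4.18 × 36.1 = 43911 J
q2 (vaporize at 100 °C): 291.0 × 2255.0 = 656205 J
q3 (heat steam 100.0→152.6 °C): 291.0 × 1.98 × 52.6 = 30307 J
Total: 43911 + 656205 + 30307 = 730423 J = 730 kJ

q = 730 kJ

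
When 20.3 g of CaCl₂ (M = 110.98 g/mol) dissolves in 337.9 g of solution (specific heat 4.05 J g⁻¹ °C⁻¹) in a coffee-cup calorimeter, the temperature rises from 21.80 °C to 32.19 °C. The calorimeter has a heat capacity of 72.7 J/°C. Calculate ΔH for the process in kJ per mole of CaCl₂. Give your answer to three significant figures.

ΔH = -81.9 kJ/mol

|ΔT| = |32.19 − 21.80| = 10.39 °C
|q_surr| = (337.9 × 4.05 + 72.7) × 10.39 = 1441.195 × 10.39 = 14974 J
n(CaCl₂) = 20.3 / 110.98 = 0.18292 mol
Temperature rose, so q_rxn = −|q_surr| = -14.974 kJ
ΔH = q_rxn / n = -81.86 kJ/mol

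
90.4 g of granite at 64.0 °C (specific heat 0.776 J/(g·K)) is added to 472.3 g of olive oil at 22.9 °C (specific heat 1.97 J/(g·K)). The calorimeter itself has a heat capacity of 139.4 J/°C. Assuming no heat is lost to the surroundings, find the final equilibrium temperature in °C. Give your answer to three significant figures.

Heat lost by granite = heat gained by olive oil + calorimeter.
(90.4)(0.776)(64.0 − T) = [(472.3)(1.97) + 139.4](T − 22.9)
70.1504 (64.0 − T) = 1069.831 (T − 22.9)
4489.6 − 70.1504 T = 1069.831 T − 24499
28988.6 = 1139.9814 T
T = 25.43 °C

T_f = 25.4 °C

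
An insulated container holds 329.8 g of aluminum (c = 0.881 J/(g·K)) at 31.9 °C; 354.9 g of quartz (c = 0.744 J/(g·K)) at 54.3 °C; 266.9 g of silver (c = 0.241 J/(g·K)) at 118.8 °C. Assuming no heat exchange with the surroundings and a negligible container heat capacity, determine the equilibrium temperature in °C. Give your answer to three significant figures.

T_f = 50.5 °C

Σ mᵢcᵢ(T − Tᵢ) = 0  ⇒  T = Σ mᵢcᵢTᵢ / Σ mᵢcᵢ
Σ mᵢcᵢ = 329.8×0.881 + 354.9×0.744 + 266.9×0.241 = 618.9223
Σ mᵢcᵢTᵢ = 290.5538×31.9 + 264.0456×54.3 + 64.3229×118.8 = 31248
T = 31248 / 618.9223 = 50.49 °C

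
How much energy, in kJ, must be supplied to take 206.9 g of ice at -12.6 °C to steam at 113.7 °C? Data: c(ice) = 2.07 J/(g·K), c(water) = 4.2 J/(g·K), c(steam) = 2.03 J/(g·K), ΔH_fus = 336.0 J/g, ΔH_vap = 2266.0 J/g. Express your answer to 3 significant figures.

q1 (heat ice -12.6→0.0 °C): 206.9 × 2.07 × 12.6 = 5396 J
q2 (melt at 0 °C): 206.9 × 336.0 = 69518 J
q3 (heat water 0.0→100.0 °C): 206.9 × 4.2 × 100.0 = 86898 J
q4 (vaporize at 100 °C): 206.9 × 2266.0 = 468835 J
q5 (heat steam 100.0→113.7 °C): 206.9 × 2.03 × 13.7 = 5754 J
Total: 5396 + 69518 + 86898 + 468835 + 5754 = 636401 J = 636 kJ

q = 636 kJ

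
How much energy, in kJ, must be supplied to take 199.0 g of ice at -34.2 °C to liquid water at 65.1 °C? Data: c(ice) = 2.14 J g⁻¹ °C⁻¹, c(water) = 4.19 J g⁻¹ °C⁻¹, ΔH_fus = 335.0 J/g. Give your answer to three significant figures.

q1 (heat ice -34.2→0.0 °C): 199.0 × 2.14 × 34.2 = 14564 J
q2 (melt at 0 °C): 199.0 × 335.0 = 66665 J
q3 (heat water 0.0→65.1 °C): 199.0 × 4.19 × 65.1 = 54281 J
Total: 14564 + 66665 + 54281 = 135510 J = 136 kJ

q = 136 kJ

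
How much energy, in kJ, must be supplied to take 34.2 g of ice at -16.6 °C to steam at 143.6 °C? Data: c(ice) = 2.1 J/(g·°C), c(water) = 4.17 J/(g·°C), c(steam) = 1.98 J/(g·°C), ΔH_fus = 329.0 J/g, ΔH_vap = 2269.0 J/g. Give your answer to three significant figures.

q1 (heat ice -16.6→0.0 °C): 34.2 × 2.1 × 16.6 = 1192 J
q2 (melt at 0 °C): 34.2 × 329.0 = 11252 J
q3 (heat water 0.0→100.0 °C): 34.2 × 4.17 × 100.0 = 14261 J
q4 (vaporize at 100 °C): 34.2 × 2269.0 = 77600 J
q5 (heat steam 100.0→143.6 °C): 34.2 × 1.98 × 43.6 = 2952 J
Total: 1192 + 11252 + 14261 + 77600 + 2952 = 107257 J = 107 kJ

q = 107 kJ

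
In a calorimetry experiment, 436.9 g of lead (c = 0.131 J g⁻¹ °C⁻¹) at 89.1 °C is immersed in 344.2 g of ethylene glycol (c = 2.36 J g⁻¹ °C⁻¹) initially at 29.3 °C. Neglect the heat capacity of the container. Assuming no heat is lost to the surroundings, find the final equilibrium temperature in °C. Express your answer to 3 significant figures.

Heat lost by lead = heat gained by ethylene glycol.
(436.9)(0.131)(89.1 − T) = (344.2)(2.36)(T − 29.3)
57.2339 (89.1 − T) = 812.312 (T − 29.3)
5099.5 − 57.2339 T = 812.312 T − 23801
28900.5 = 869.5459 T
T = 33.24 °C

T_f = 33.2 °C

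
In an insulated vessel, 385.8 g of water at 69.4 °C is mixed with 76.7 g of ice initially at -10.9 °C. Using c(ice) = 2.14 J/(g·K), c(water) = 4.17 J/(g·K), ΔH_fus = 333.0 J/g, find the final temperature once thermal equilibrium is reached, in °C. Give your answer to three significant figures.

Heat to bring ice to 0 °C and melt it: q₁ = 76.7×2.14×10.9 + 76.7×333.0 = 27330 J
Heat the water can supply cooling to 0 °C: 385.8×4.17×69.4 = 111650 J > q₁, so all ice melts.
Energy balance: 385.8×4.17×(69.4 − T) = 27330 + 76.7×4.17×(T − 0)
1608.786(69.4 − T) = 27330 + 319.839 T
111650 − 27330 = 1928.625 T
T = 84320 / 1928.625 = 43.72 °C

T_f = 43.7 °C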